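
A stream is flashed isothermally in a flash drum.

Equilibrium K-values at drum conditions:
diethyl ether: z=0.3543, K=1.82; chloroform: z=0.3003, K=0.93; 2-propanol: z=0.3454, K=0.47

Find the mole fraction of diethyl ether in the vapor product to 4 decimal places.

Newton–Raphson from ψ = 0.5:
  ψ = 0.5000: g = -0.06480, g' = -0.3010 → ψ = 0.2847
  ψ = 0.2847: g = -0.00151, g' = -0.2927 → ψ = 0.2796
Converged at ψ = 0.2796.
Compositions from xᵢ = zᵢ/(1+ψ(Kᵢ−1)), yᵢ = Kᵢxᵢ:
  diethyl ether: x = 0.2882, y = 0.5246
  chloroform: x = 0.3063, y = 0.2849
  2-propanol: x = 0.4055, y = 0.1906

y_diethyl ether = 0.5246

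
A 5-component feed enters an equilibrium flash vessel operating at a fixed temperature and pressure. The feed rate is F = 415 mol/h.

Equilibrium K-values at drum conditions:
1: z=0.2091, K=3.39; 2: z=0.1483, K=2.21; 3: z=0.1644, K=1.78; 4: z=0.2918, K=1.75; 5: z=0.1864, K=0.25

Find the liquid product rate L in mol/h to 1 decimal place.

Newton iteration, β⁰ = 0.5:
  β = 0.5000: g = 0.36722, g' = -0.7392 → β = 0.9968
  β = 0.9968: g = -0.12739, g' = -1.8801 → β = 0.9290
  β = 0.9290: g = -0.01804, g' = -1.3942 → β = 0.9161
  β = 0.9161: g = -0.00043, g' = -1.3286 → β = 0.9158
Converged at β = 0.9158.
Then V = β·F = 0.9158·415 = 380.0 mol/h and L = F − V = 35.0 mol/h.

L = 35.0 mol/h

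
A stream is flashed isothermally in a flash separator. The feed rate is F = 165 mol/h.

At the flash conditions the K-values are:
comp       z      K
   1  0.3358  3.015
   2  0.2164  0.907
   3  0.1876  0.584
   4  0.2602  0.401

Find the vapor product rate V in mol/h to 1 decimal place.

Let ψ = V/F and solve Σ zᵢ(Kᵢ−1)/(1+ψ(Kᵢ−1)) = 0.
Check two-phase: ΣzᵢKᵢ = 1.4226 > 1 and Σzᵢ/Kᵢ = 1.3201 > 1, so g(0) = 0.4226 > 0 and g(1) = -0.3201 < 0.
Newton iteration, ψ⁰ = 0.5:
  ψ = 0.5000: g = -0.00509, g' = -0.5824 → ψ = 0.4913
Converged at ψ = 0.4913.
Then V = ψ·F = 0.4913·165 = 81.1 mol/h and L = F − V = 83.9 mol/h.

V = 81.1 mol/h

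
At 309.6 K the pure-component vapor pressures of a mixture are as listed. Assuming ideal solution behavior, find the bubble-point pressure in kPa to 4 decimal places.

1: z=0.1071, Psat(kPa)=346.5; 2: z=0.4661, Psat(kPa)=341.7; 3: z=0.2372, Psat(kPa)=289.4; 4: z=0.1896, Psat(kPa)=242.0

Pbub = 310.9054 kPa

At the bubble point ψ → 0, so ΣzᵢKᵢ = 1 with Kᵢ = Pᵢˢᵃᵗ/P ⇒ P = ΣzᵢPᵢˢᵃᵗ.
P = 0.1071·346.5 + 0.4661·341.7 + 0.2372·289.4 + 0.1896·242.0 = 310.9054 kPa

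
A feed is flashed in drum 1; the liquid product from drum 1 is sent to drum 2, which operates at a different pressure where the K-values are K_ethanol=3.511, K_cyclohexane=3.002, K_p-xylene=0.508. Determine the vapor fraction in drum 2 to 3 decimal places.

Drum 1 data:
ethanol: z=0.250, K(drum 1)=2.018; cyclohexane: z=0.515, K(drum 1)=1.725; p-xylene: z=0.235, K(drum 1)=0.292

V/F (drum 2) = 0.697

Drum 1:
Newton–Raphson from ψ₁ = 0.5:
  ψ₁ = 0.500: g = 0.1851, g' = -0.542 → ψ₁ = 0.842
  ψ₁ = 0.842: g = -0.0428, g' = -0.901 → ψ₁ = 0.794
  ψ₁ = 0.794: g = -0.0024, g' = -0.803 → ψ₁ = 0.791
Converged at ψ₁ = 0.791.
Drum-1 compositions:
  ethanol: x = 0.138, y = 0.279
  cyclohexane: x = 0.327, y = 0.565
  p-xylene: x = 0.534, y = 0.156
Drum-2 feed = drum-1 liquid: z₂ = (0.1385, 0.3273, 0.5342).
Drum 2:
Iterate (Newton) starting at ψ₂ = 0.5:
  ψ₂ = 0.500: g = 0.1330, g' = -0.727 → ψ₂ = 0.683
  ψ₂ = 0.683: g = 0.0090, g' = -0.646 → ψ₂ = 0.697
Converged at ψ₂ = 0.697.
  ethanol: x = 0.050, y = 0.177
  cyclohexane: x = 0.137, y = 0.410
  p-xylene: x = 0.813, y = 0.413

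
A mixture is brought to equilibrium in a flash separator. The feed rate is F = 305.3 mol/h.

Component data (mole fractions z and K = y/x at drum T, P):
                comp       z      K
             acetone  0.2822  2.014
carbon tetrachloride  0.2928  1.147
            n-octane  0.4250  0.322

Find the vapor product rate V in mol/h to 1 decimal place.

V = 26.1 mol/h

Newton–Raphson from ψ = 0.59:
  ψ = 0.5900: g = -0.26162, g' = -0.6617 → ψ = 0.1946
  ψ = 0.1946: g = -0.05111, g' = -0.4676 → ψ = 0.0853
  ψ = 0.0853: g = 0.00004, g' = -0.4721 → ψ = 0.0854
Converged at ψ = 0.0854.
Then V = ψ·F = 0.0854·305.3 = 26.1 mol/h and L = F − V = 279.2 mol/h.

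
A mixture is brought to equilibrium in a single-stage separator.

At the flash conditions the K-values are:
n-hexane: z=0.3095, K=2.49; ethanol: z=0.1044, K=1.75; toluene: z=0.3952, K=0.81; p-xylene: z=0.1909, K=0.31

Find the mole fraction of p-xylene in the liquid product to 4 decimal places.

Material balance + equilibrium reduce to Σ zᵢ(Kᵢ−1)/(1+V/F(Kᵢ−1)) = 0.
g(0) = ΣzᵢKᵢ − 1 = 0.3326 and g(1) = 1 − Σzᵢ/Kᵢ = -0.2877, so a root lies in (0, 1).
Newton iteration, V/F⁰ = 0.35:
  V/F = 0.3500: g = 0.11102, g' = -0.5080 → V/F = 0.5685
  V/F = 0.5685: g = 0.00363, g' = -0.4943 → V/F = 0.5759
Converged at V/F = 0.5759.
Compositions from xᵢ = zᵢ/(1+V/F(Kᵢ−1)), yᵢ = Kᵢxᵢ:
  n-hexane: x = 0.1666, y = 0.4148
  ethanol: x = 0.0729, y = 0.1276
  toluene: x = 0.4438, y = 0.3594
  p-xylene: x = 0.3168, y = 0.0982

x_p-xylene = 0.3168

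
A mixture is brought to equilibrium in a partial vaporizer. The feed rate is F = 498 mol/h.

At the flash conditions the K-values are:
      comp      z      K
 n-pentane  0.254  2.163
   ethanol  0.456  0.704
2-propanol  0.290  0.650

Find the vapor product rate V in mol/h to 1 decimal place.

Material balance + equilibrium reduce to Σ zᵢ(Kᵢ−1)/(1+ψ(Kᵢ−1)) = 0.
g(0) = ΣzᵢKᵢ − 1 = 0.059 and g(1) = 1 − Σzᵢ/Kᵢ = -0.211, so a root lies in (0, 1).
Iterate (Newton) starting at ψ = 0.64:
  ψ = 0.640: g = -0.1280, g' = -0.233 → ψ = 0.090
  ψ = 0.090: g = 0.0239, g' = -0.362 → ψ = 0.156
  ψ = 0.156: g = 0.0011, g' = -0.330 → ψ = 0.160
Converged at ψ = 0.160.
Then V = ψ·F = 0.1595·498 = 79.5 mol/h and L = F − V = 418.5 mol/h.

V = 79.5 mol/h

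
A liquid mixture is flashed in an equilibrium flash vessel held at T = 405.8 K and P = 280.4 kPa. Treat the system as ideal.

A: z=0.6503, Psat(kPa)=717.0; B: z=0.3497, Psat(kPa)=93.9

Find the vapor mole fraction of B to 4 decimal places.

y_B = 0.2346

Raoult's law: Kᵢ = Pᵢˢᵃᵗ/P = Pᵢˢᵃᵗ/280.4.
  K_A = 717.0/280.4 = 2.557061, K_B = 93.9/280.4 = 0.334879
Rachford–Rice: g(β) = Σ zᵢ(Kᵢ−1)/(1+β(Kᵢ−1)) = 0.
g(0) = ΣzᵢKᵢ − 1 = 0.7800 and g(1) = 1 − Σzᵢ/Kᵢ = -0.2986, so a root lies in (0, 1).
Binary case is linear: z₁(K₁−1)(1+β(K₂−1)) + z₂(K₂−1)(1+β(K₁−1)) = 0
⇒ β = [z₁(K₁−1)+z₂(K₂−1)] / [−(K₁−1)(K₂−1)] = 0.77996/1.03563 = 0.7531
Compositions from xᵢ = zᵢ/(1+β(Kᵢ−1)), yᵢ = Kᵢxᵢ:
  A: x = 0.2993, y = 0.7654
  B: x = 0.7007, y = 0.2346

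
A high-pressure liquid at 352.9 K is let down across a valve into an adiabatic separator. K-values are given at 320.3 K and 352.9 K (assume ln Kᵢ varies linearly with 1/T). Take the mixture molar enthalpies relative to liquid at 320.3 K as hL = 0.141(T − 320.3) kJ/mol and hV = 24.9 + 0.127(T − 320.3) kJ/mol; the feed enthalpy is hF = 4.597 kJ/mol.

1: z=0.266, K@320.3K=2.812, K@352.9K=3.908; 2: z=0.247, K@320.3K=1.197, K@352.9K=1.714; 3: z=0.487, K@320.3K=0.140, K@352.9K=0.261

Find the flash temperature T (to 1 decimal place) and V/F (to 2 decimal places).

T = 325.9 K, V/F = 0.15

Adiabatic flash: solve Rachford–Rice at each trial T, then check hF = ψ·hV(T) + (1−ψ)·hL(T).
  T = 320.3 K: K = (2.812, 1.197, 0.140), RR gives ψ = 0.098, H_out = 2.433 kJ/mol
  T = 352.9 K: K = (3.908, 1.714, 0.261), RR gives ψ = 0.385, H_out = 14.013 kJ/mol
  T = 336.6 K: K = (3.342, 1.445, 0.194), RR gives ψ = 0.250, H_out = 8.471 kJ/mol
  T = 328.5 K: K = (3.074, 1.319, 0.166), RR gives ψ = 0.178, H_out = 5.573 kJ/mol
  T = 324.4 K: K = (2.942, 1.257, 0.152), RR gives ψ = 0.139, H_out = 4.035 kJ/mol
  T = 326.4 K: K = (3.006, 1.287, 0.159), RR gives ψ = 0.158, H_out = 4.792 kJ/mol
Linear interpolation between T = 324.4 (H_out = 4.035) and T = 326.4 (H_out = 4.792) on hF = 4.597 gives T ≈ 325.9 K, at which ψ = 0.15.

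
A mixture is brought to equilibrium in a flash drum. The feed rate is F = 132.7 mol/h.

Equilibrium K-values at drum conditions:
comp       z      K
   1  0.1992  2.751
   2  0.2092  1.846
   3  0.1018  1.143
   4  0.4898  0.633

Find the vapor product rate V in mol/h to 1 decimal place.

V = 110.4 mol/h

Material balance + equilibrium reduce to Σ zᵢ(Kᵢ−1)/(1+ψ(Kᵢ−1)) = 0.
g(0) = ΣzᵢKᵢ − 1 = 0.3606 and g(1) = 1 − Σzᵢ/Kᵢ = -0.0486, so a root lies in (0, 1).
Newton–Raphson from ψ = 0.68:
  ψ = 0.6800: g = 0.04530, g' = -0.3065 → ψ = 0.8278
  ψ = 0.8278: g = 0.00130, g' = -0.2914 → ψ = 0.8323
Converged at ψ = 0.8323.
Then V = ψ·F = 0.8323·132.7 = 110.4 mol/h and L = F − V = 22.3 mol/h.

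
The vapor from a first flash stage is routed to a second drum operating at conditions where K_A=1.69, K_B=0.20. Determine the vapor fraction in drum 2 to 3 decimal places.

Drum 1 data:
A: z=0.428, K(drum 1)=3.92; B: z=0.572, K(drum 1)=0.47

V/F (drum 2) = 0.176

Drum 1:
Let ψ₁ = V/F and solve Σ zᵢ(Kᵢ−1)/(1+ψ₁(Kᵢ−1)) = 0.
Feasibility: ΣzᵢKᵢ = 1.947, Σzᵢ/Kᵢ = 1.326 — both > 1, two phases present.
Iterate (Newton) starting at ψ₁ = 0.36:
  ψ₁ = 0.360: g = 0.2346, g' = -1.113 → ψ₁ = 0.571
  ψ₁ = 0.571: g = 0.0339, g' = -0.843 → ψ₁ = 0.611
  ψ₁ = 0.611: g = 0.0005, g' = -0.822 → ψ₁ = 0.612
Converged at ψ₁ = 0.612.
Drum-1 compositions:
  A: x = 0.154, y = 0.602
  B: x = 0.846, y = 0.398
Drum-2 feed = drum-1 vapor: z₂ = (0.6022, 0.3978).
Drum 2:
Rachford–Rice: g(ψ₂) = Σ zᵢ(Kᵢ−1)/(1+ψ₂(Kᵢ−1)) = 0.
Check two-phase: ΣzᵢKᵢ = 1.097 > 1 and Σzᵢ/Kᵢ = 2.345 > 1, so g(0) = 0.097 > 0 and g(1) = -1.345 < 0.
Binary case is linear: z₁(K₁−1)(1+ψ₂(K₂−1)) + z₂(K₂−1)(1+ψ₂(K₁−1)) = 0
⇒ ψ₂ = [z₁(K₁−1)+z₂(K₂−1)] / [−(K₁−1)(K₂−1)] = 0.0973/0.5520 = 0.176
  A: x = 0.537, y = 0.907
  B: x = 0.463, y = 0.093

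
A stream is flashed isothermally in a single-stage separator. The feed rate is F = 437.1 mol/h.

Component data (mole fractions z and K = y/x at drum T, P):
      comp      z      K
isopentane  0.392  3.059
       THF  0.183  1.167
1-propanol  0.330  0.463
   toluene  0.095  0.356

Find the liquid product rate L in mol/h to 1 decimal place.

L = 156.2 mol/h

Material balance + equilibrium reduce to Σ zᵢ(Kᵢ−1)/(1+ψ(Kᵢ−1)) = 0.
Check two-phase: ΣzᵢKᵢ = 1.599 > 1 and Σzᵢ/Kᵢ = 1.265 > 1, so g(0) = 0.599 > 0 and g(1) = -0.265 < 0.
Newton iteration, ψ⁰ = 0.5:
  ψ = 0.500: g = 0.0934, g' = -0.671 → ψ = 0.639
  ψ = 0.639: g = 0.0023, g' = -0.648 → ψ = 0.643
Converged at ψ = 0.643.
Then V = ψ·F = 0.6427·437.1 = 280.9 mol/h and L = F − V = 156.2 mol/h.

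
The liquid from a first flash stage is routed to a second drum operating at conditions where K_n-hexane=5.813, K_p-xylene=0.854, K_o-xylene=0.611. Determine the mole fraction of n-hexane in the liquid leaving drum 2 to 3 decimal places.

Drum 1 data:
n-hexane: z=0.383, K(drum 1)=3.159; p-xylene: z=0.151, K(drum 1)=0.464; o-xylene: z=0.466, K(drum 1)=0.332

x_n-hexane (drum 2) = 0.066

Drum 1:
Newton iteration, ψ₁⁰ = 0.68:
  ψ₁ = 0.680: g = -0.3627, g' = -1.099 → ψ₁ = 0.350
  ψ₁ = 0.350: g = -0.0348, g' = -0.999 → ψ₁ = 0.315
  ψ₁ = 0.315: g = 0.0005, g' = -1.029 → ψ₁ = 0.316
Converged at ψ₁ = 0.316.
Drum-1 compositions:
  n-hexane: x = 0.228, y = 0.720
  p-xylene: x = 0.182, y = 0.084
  o-xylene: x = 0.590, y = 0.196
Drum-2 feed = drum-1 liquid: z₂ = (0.2278, 0.1817, 0.5905).
Drum 2:
Newton–Raphson from ψ₂ = 0.5:
  ψ₂ = 0.500: g = 0.0081, g' = -0.597 → ψ₂ = 0.514
Converged at ψ₂ = 0.514.
  n-hexane: x = 0.066, y = 0.381
  p-xylene: x = 0.196, y = 0.168
  o-xylene: x = 0.738, y = 0.451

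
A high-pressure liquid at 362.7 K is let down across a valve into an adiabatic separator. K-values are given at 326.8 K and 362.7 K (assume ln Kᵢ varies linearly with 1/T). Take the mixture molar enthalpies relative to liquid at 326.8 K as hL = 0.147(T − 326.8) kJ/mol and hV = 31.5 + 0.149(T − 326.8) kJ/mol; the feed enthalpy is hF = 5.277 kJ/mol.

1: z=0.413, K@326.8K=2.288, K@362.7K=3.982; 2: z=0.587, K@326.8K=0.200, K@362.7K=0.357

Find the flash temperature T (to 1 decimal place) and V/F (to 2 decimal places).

Adiabatic flash: solve Rachford–Rice at each trial T, then check hF = ψ·hV(T) + (1−ψ)·hL(T).
  T = 326.8 K: K = (2.288, 0.200), RR gives ψ = 0.061, H_out = 1.906 kJ/mol
  T = 362.7 K: K = (3.982, 0.357), RR gives ψ = 0.445, H_out = 19.341 kJ/mol
  T = 344.8 K: K = (3.065, 0.271), RR gives ψ = 0.283, H_out = 11.558 kJ/mol
  T = 335.8 K: K = (2.658, 0.234), RR gives ψ = 0.185, H_out = 7.160 kJ/mol
  T = 331.3 K: K = (2.469, 0.217), RR gives ψ = 0.128, H_out = 4.679 kJ/mol
  T = 333.6 K: K = (2.565, 0.225), RR gives ψ = 0.158, H_out = 5.977 kJ/mol
  T = 332.5 K: K = (2.518, 0.221), RR gives ψ = 0.144, H_out = 5.365 kJ/mol
Linear interpolation between T = 331.3 (H_out = 4.679) and T = 332.5 (H_out = 5.365) on hF = 5.277 gives T ≈ 332.3 K, at which ψ = 0.14.

T = 332.3 K, V/F = 0.14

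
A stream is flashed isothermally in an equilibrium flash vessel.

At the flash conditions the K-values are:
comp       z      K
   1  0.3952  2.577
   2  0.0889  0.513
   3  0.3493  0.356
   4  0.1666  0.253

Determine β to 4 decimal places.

β = 0.2236

Newton–Raphson from β = 0.34:
  β = 0.3400: g = -0.10102, g' = -0.8513 → β = 0.2213
  β = 0.2213: g = 0.00201, g' = -0.8970 → β = 0.2236
Converged at β = 0.2236.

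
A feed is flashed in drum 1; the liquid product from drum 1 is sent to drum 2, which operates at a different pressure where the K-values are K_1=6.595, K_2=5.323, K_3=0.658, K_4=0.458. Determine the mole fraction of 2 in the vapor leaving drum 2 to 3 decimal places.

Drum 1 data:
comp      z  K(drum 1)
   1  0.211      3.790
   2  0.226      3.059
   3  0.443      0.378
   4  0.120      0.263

Drum 1:
Newton iteration, ψ₁⁰ = 0.5:
  ψ₁ = 0.500: g = -0.0649, g' = -1.043 → ψ₁ = 0.438
Converged at ψ₁ = 0.438.
Drum-1 compositions:
  1: x = 0.095, y = 0.360
  2: x = 0.119, y = 0.363
  3: x = 0.609, y = 0.230
  4: x = 0.177, y = 0.047
Drum-2 feed = drum-1 liquid: z₂ = (0.0949, 0.1188, 0.6090, 0.1773).
Drum 2:
Rachford–Rice: g(ψ₂) = Σ zᵢ(Kᵢ−1)/(1+ψ₂(Kᵢ−1)) = 0.
g(0) = ΣzᵢKᵢ − 1 = 0.740 and g(1) = 1 − Σzᵢ/Kᵢ = -0.349, so a root lies in (0, 1).
Newton–Raphson from ψ₂ = 0.5:
  ψ₂ = 0.500: g = -0.0807, g' = -0.630 → ψ₂ = 0.372
  ψ₂ = 0.372: g = 0.0104, g' = -0.815 → ψ₂ = 0.385
Converged at ψ₂ = 0.385.
  1: x = 0.030, y = 0.199
  2: x = 0.045, y = 0.237
  3: x = 0.701, y = 0.461
  4: x = 0.224, y = 0.103

y_2 (drum 2) = 0.237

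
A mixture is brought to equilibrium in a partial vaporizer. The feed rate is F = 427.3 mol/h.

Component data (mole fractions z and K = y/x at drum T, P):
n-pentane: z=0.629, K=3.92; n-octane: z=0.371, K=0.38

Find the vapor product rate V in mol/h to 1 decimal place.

V = 379.2 mol/h

Rachford–Rice: g(ψ) = Σ zᵢ(Kᵢ−1)/(1+ψ(Kᵢ−1)) = 0.
Check two-phase: ΣzᵢKᵢ = 2.607 > 1 and Σzᵢ/Kᵢ = 1.137 > 1, so g(0) = 1.607 > 0 and g(1) = -0.137 < 0.
Newton iteration, ψ⁰ = 0.32:
  ψ = 0.320: g = 0.6625, g' = -1.655 → ψ = 0.720
  ψ = 0.720: g = 0.1762, g' = -1.023 → ψ = 0.893
  ψ = 0.893: g = -0.0058, g' = -1.127 → ψ = 0.887
Converged at ψ = 0.887.
Then V = ψ·F = 0.8875·427.3 = 379.2 mol/h and L = F − V = 48.1 mol/h.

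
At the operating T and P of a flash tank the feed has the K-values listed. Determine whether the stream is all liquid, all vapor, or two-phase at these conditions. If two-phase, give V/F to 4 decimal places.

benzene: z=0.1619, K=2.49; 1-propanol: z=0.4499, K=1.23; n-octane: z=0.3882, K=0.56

two-phase, V/F = 0.5465

ΣzᵢKᵢ = 1.1739; Σzᵢ/Kᵢ = 1.1240.
Both exceed 1, so a two-phase solution exists.
Rachford–Rice: g(ψ) = Σ zᵢ(Kᵢ−1)/(1+ψ(Kᵢ−1)) = 0.
Newton–Raphson from ψ = 0.3:
  ψ = 0.3000: g = 0.06673, g' = -0.2922 → ψ = 0.5283
  ψ = 0.5283: g = 0.00470, g' = -0.2590 → ψ = 0.5465
Converged at ψ = 0.5465.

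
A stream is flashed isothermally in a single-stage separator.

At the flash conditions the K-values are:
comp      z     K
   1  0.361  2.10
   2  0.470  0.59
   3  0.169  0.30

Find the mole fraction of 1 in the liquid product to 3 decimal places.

x_1 = 0.308

Newton–Raphson from V/F = 0.5:
  V/F = 0.500: g = -0.1682, g' = -0.503 → V/F = 0.165
  V/F = 0.165: g = -0.0046, g' = -0.509 → V/F = 0.156
  V/F = 0.156: g = 0.0000, g' = -0.513 → V/F = 0.157
Converged at V/F = 0.157.
Compositions from xᵢ = zᵢ/(1+V/F(Kᵢ−1)), yᵢ = Kᵢxᵢ:
  1: x = 0.308, y = 0.647
  2: x = 0.502, y = 0.296
  3: x = 0.190, y = 0.057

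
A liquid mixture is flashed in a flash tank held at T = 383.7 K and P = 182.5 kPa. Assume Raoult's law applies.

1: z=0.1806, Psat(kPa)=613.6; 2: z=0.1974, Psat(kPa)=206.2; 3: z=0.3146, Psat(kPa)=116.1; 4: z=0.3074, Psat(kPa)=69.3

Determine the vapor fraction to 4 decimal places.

ψ = 0.1621

Raoult's law: Kᵢ = Pᵢˢᵃᵗ/P = Pᵢˢᵃᵗ/182.5.
  K_1 = 613.6/182.5 = 3.362192, K_2 = 206.2/182.5 = 1.129863, K_3 = 116.1/182.5 = 0.636164, K_4 = 69.3/182.5 = 0.379726
Rachford–Rice: g(ψ) = Σ zᵢ(Kᵢ−1)/(1+ψ(Kᵢ−1)) = 0.
g(0) = ΣzᵢKᵢ − 1 = 0.1471 and g(1) = 1 − Σzᵢ/Kᵢ = -0.5325, so a root lies in (0, 1).
Newton iteration, ψ⁰ = 0.5:
  ψ = 0.5000: g = -0.19664, g' = -0.5255 → ψ = 0.1258
  ψ = 0.1258: g = 0.02733, g' = -0.7870 → ψ = 0.1605
  ψ = 0.1605: g = 0.00110, g' = -0.7258 → ψ = 0.1621
Converged at ψ = 0.1621.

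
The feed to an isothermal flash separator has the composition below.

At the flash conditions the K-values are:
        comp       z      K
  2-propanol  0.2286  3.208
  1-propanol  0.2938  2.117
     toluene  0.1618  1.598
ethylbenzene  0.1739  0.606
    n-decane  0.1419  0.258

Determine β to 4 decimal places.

Let β = V/F and solve Σ zᵢ(Kᵢ−1)/(1+β(Kᵢ−1)) = 0.
Check two-phase: ΣzᵢKᵢ = 1.7559 > 1 and Σzᵢ/Kᵢ = 1.1483 > 1, so g(0) = 0.7559 > 0 and g(1) = -0.1483 < 0.
Newton–Raphson from β = 0.5:
  β = 0.5000: g = 0.27224, g' = -0.6763 → β = 0.9025
  β = 0.9025: g = -0.03017, g' = -1.0208 → β = 0.8730
  β = 0.8730: g = -0.00122, g' = -0.9414 → β = 0.8717
Converged at β = 0.8717.

β = 0.8717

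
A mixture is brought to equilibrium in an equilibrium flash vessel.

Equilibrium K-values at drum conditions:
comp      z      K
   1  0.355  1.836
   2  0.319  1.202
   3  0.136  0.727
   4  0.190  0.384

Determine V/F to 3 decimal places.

Rachford–Rice: g(V/F) = Σ zᵢ(Kᵢ−1)/(1+V/F(Kᵢ−1)) = 0.
g(0) = ΣzᵢKᵢ − 1 = 0.207 and g(1) = 1 − Σzᵢ/Kᵢ = -0.141, so a root lies in (0, 1).
Newton iteration, V/F⁰ = 0.5:
  V/F = 0.500: g = 0.0557, g' = -0.298 → V/F = 0.687
  V/F = 0.687: g = -0.0034, g' = -0.342 → V/F = 0.677
Converged at V/F = 0.677.

V/F = 0.677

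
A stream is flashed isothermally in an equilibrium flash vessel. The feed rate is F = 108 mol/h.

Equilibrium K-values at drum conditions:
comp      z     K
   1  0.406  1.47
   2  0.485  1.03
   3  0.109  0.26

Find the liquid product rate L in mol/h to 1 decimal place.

L = 35.9 mol/h

Let ψ = V/F and solve Σ zᵢ(Kᵢ−1)/(1+ψ(Kᵢ−1)) = 0.
Feasibility: ΣzᵢKᵢ = 1.125, Σzᵢ/Kᵢ = 1.166 — both > 1, two phases present.
Newton–Raphson from ψ = 0.49:
  ψ = 0.490: g = 0.0429, g' = -0.207 → ψ = 0.698
  ψ = 0.698: g = -0.0088, g' = -0.306 → ψ = 0.669
  ψ = 0.669: g = -0.0003, g' = -0.286 → ψ = 0.668
Converged at ψ = 0.668.
Then V = ψ·F = 0.6679·108 = 72.1 mol/h and L = F − V = 35.9 mol/h.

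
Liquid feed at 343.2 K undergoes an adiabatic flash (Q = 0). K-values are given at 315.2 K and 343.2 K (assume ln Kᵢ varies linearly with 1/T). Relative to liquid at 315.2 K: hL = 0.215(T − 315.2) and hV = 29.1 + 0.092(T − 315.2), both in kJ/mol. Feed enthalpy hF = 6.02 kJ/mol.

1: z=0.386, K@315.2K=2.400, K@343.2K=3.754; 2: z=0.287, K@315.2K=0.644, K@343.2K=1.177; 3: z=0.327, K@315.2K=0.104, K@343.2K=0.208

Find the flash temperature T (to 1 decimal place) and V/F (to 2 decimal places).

T = 317.5 K, V/F = 0.19

Adiabatic flash: solve Rachford–Rice at each trial T, then check hF = ψ·hV(T) + (1−ψ)·hL(T).
  T = 315.2 K: K = (2.400, 0.644, 0.104), RR gives ψ = 0.150, H_out = 4.371 kJ/mol
  T = 343.2 K: K = (3.754, 1.177, 0.208), RR gives ψ = 0.559, H_out = 20.364 kJ/mol
  T = 329.2 K: K = (3.030, 0.882, 0.149), RR gives ψ = 0.376, H_out = 13.302 kJ/mol
  T = 322.2 K: K = (2.704, 0.756, 0.125), RR gives ψ = 0.271, H_out = 9.156 kJ/mol
  T = 318.7 K: K = (2.549, 0.698, 0.114), RR gives ψ = 0.213, H_out = 6.861 kJ/mol
  T = 316.9 K: K = (2.472, 0.670, 0.109), RR gives ψ = 0.181, H_out = 5.608 kJ/mol
Linear interpolation between T = 316.9 (H_out = 5.608) and T = 318.7 (H_out = 6.861) on hF = 6.02 gives T ≈ 317.5 K, at which ψ = 0.19.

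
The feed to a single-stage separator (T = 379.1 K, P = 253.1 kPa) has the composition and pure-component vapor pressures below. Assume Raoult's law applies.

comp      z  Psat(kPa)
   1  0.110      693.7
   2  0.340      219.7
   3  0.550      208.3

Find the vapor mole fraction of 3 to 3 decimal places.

Raoult's law: Kᵢ = Pᵢˢᵃᵗ/P = Pᵢˢᵃᵗ/253.1.
  K_1 = 693.7/253.1 = 2.74081, K_2 = 219.7/253.1 = 0.86804, K_3 = 208.3/253.1 = 0.82299
Material balance + equilibrium reduce to Σ zᵢ(Kᵢ−1)/(1+V/F(Kᵢ−1)) = 0.
Check two-phase: ΣzᵢKᵢ = 1.049 > 1 and Σzᵢ/Kᵢ = 1.100 > 1, so g(0) = 0.049 > 0 and g(1) = -0.100 < 0.
Newton–Raphson from V/F = 0.5:
  V/F = 0.500: g = -0.0525, g' = -0.123 → V/F = 0.073
  V/F = 0.073: g = 0.0260, g' = -0.286 → V/F = 0.164
  V/F = 0.164: g = 0.0029, g' = -0.226 → V/F = 0.177
Converged at V/F = 0.177.
Compositions from xᵢ = zᵢ/(1+V/F(Kᵢ−1)), yᵢ = Kᵢxᵢ:
  1: x = 0.084, y = 0.231
  2: x = 0.348, y = 0.302
  3: x = 0.568, y = 0.467

y_3 = 0.467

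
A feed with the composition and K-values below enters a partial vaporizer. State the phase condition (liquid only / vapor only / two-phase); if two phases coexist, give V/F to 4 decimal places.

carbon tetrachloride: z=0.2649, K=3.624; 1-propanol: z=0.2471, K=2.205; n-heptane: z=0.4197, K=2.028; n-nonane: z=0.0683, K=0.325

vapor only

ΣzᵢKᵢ = 2.3782; Σzᵢ/Kᵢ = 0.6023.
Since Σzᵢ/Kᵢ < 1 the mixture is above its dew point — single vapor phase.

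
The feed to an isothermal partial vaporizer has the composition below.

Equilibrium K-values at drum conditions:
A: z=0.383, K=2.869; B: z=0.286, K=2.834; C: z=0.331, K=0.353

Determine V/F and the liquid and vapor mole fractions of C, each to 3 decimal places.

Newton–Raphson from V/F = 0.5:
  V/F = 0.500: g = 0.3271, g' = -0.922 → V/F = 0.855
Converged at V/F = 0.855.
Compositions from xᵢ = zᵢ/(1+V/F(Kᵢ−1)), yᵢ = Kᵢxᵢ:
  A: x = 0.147, y = 0.423
  B: x = 0.111, y = 0.316
  C: x = 0.741, y = 0.262

V/F = 0.855, x_C = 0.741, y_C = 0.262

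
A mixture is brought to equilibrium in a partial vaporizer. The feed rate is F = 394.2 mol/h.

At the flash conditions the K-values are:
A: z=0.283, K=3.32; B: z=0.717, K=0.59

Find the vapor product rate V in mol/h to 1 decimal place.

Material balance + equilibrium reduce to Σ zᵢ(Kᵢ−1)/(1+V/F(Kᵢ−1)) = 0.
g(0) = ΣzᵢKᵢ − 1 = 0.363 and g(1) = 1 − Σzᵢ/Kᵢ = -0.300, so a root lies in (0, 1).
Binary case is linear: z₁(K₁−1)(1+V/F(K₂−1)) + z₂(K₂−1)(1+V/F(K₁−1)) = 0
⇒ V/F = [z₁(K₁−1)+z₂(K₂−1)] / [−(K₁−1)(K₂−1)] = 0.3626/0.9512 = 0.381
Then V = V/F·F = 0.3812·394.2 = 150.3 mol/h and L = F − V = 243.9 mol/h.

V = 150.3 mol/h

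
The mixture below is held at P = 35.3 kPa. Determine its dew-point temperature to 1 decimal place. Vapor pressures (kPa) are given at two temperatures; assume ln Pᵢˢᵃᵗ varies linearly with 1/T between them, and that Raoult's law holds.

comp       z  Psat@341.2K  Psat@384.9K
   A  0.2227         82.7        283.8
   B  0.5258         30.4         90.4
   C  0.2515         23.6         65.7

Dew-point temperature: Σzᵢ·P/Pᵢˢᵃᵗ(T) = 1. Interpolate ln Pᵢˢᵃᵗ = aᵢ + bᵢ/T.
  T = 341.2 K: ΣzᵢP/Pᵢˢᵃᵗ = 1.0818
  T = 384.9 K: ΣzᵢP/Pᵢˢᵃᵗ = 0.3681
  T = 363.0 K: ΣzᵢP/Pᵢˢᵃᵗ = 0.6115
  T = 352.1 K: ΣzᵢP/Pᵢˢᵃᵗ = 0.8061
  T = 346.6 K: ΣzᵢP/Pᵢˢᵃᵗ = 0.9329
  T = 343.9 K: ΣzᵢP/Pᵢˢᵃᵗ = 1.0040
  T = 345.2 K: ΣzᵢP/Pᵢˢᵃᵗ = 0.9690
Interpolating between 343.9 K and 345.2 K gives T ≈ 344.0 K.

T = 344.0 K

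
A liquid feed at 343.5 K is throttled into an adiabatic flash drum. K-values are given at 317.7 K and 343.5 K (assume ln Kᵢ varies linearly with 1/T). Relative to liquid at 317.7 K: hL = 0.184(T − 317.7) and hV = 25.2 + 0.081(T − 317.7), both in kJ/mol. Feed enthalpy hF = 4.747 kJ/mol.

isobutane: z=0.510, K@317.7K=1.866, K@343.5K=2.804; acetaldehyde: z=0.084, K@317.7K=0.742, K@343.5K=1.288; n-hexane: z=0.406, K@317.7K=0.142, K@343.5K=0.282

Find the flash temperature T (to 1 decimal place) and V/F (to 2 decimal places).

T = 320.5 K, V/F = 0.17

Adiabatic flash: solve Rachford–Rice at each trial T, then check hF = ψ·hV(T) + (1−ψ)·hL(T).
  T = 317.7 K: K = (1.866, 0.742, 0.142), RR gives ψ = 0.105, H_out = 2.636 kJ/mol
  T = 343.5 K: K = (2.804, 1.288, 0.282), RR gives ψ = 0.551, H_out = 17.167 kJ/mol
  T = 330.6 K: K = (2.306, 0.988, 0.203), RR gives ψ = 0.358, H_out = 10.916 kJ/mol
  T = 324.1 K: K = (2.077, 0.858, 0.170), RR gives ψ = 0.244, H_out = 7.167 kJ/mol
  T = 320.9 K: K = (1.970, 0.798, 0.156), RR gives ψ = 0.179, H_out = 5.038 kJ/mol
  T = 319.3 K: K = (1.917, 0.770, 0.149), RR gives ψ = 0.143, H_out = 3.876 kJ/mol
Linear interpolation between T = 319.3 (H_out = 3.876) and T = 320.9 (H_out = 5.038) on hF = 4.747 gives T ≈ 320.5 K, at which ψ = 0.17.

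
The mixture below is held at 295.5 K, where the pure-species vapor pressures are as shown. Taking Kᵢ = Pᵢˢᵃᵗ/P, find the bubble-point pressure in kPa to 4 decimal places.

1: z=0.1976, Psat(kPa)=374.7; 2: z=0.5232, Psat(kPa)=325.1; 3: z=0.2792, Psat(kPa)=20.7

Pbub = 249.9125 kPa

At the bubble point ψ → 0, so ΣzᵢKᵢ = 1 with Kᵢ = Pᵢˢᵃᵗ/P ⇒ P = ΣzᵢPᵢˢᵃᵗ.
P = 0.1976·374.7 + 0.5232·325.1 + 0.2792·20.7 = 249.9125 kPa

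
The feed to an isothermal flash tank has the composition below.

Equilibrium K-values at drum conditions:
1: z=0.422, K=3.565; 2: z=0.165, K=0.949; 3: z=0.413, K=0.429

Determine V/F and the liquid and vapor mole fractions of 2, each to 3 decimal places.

V/F = 0.680, x_2 = 0.171, y_2 = 0.162

Iterate (Newton) starting at V/F = 0.35:
  V/F = 0.350: g = 0.2671, g' = -0.982 → V/F = 0.622
  V/F = 0.622: g = 0.0426, g' = -0.736 → V/F = 0.680
Converged at V/F = 0.680.
Compositions from xᵢ = zᵢ/(1+V/F(Kᵢ−1)), yᵢ = Kᵢxᵢ:
  1: x = 0.154, y = 0.548
  2: x = 0.171, y = 0.162
  3: x = 0.675, y = 0.290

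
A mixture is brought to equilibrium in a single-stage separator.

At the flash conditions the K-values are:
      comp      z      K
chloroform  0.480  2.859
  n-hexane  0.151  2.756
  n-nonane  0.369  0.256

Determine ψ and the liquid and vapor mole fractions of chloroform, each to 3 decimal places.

Let ψ = V/F and solve Σ zᵢ(Kᵢ−1)/(1+ψ(Kᵢ−1)) = 0.
Check two-phase: ΣzᵢKᵢ = 1.883 > 1 and Σzᵢ/Kᵢ = 1.664 > 1, so g(0) = 0.883 > 0 and g(1) = -0.664 < 0.
Iterate (Newton) starting at ψ = 0.34:
  ψ = 0.340: g = 0.3453, g' = -1.171 → ψ = 0.635
  ψ = 0.635: g = 0.0145, g' = -1.187 → ψ = 0.647
Converged at ψ = 0.647.
Compositions from xᵢ = zᵢ/(1+ψ(Kᵢ−1)), yᵢ = Kᵢxᵢ:
  chloroform: x = 0.218, y = 0.623
  n-hexane: x = 0.071, y = 0.195
  n-nonane: x = 0.711, y = 0.182

ψ = 0.647, x_chloroform = 0.218, y_chloroform = 0.623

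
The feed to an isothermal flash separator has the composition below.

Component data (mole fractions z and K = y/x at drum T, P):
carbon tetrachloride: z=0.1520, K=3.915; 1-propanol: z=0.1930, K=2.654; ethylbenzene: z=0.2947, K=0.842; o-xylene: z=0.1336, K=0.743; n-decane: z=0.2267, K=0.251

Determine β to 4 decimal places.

β = 0.4911

Rachford–Rice: g(β) = Σ zᵢ(Kᵢ−1)/(1+β(Kᵢ−1)) = 0.
g(0) = ΣzᵢKᵢ − 1 = 0.5116 and g(1) = 1 − Σzᵢ/Kᵢ = -0.5445, so a root lies in (0, 1).
Newton–Raphson from β = 0.5:
  β = 0.5000: g = -0.00639, g' = -0.7174 → β = 0.4911
Converged at β = 0.4911.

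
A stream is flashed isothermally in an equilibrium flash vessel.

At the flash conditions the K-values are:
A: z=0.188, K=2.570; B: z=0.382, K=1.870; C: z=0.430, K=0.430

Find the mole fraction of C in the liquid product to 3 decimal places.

Rachford–Rice: g(V/F) = Σ zᵢ(Kᵢ−1)/(1+V/F(Kᵢ−1)) = 0.
Check two-phase: ΣzᵢKᵢ = 1.382 > 1 and Σzᵢ/Kᵢ = 1.277 > 1, so g(0) = 0.382 > 0 and g(1) = -0.277 < 0.
Newton iteration, V/F⁰ = 0.64:
  V/F = 0.640: g = -0.0252, g' = -0.581 → V/F = 0.597
  V/F = 0.597: g = -0.0003, g' = -0.570 → V/F = 0.596
Converged at V/F = 0.596.
Compositions from xᵢ = zᵢ/(1+V/F(Kᵢ−1)), yᵢ = Kᵢxᵢ:
  A: x = 0.097, y = 0.250
  B: x = 0.252, y = 0.470
  C: x = 0.651, y = 0.280

x_C = 0.651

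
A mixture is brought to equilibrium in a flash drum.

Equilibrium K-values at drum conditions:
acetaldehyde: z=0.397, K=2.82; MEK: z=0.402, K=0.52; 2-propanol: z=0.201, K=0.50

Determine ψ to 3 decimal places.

ψ = 0.484

Rachford–Rice: g(ψ) = Σ zᵢ(Kᵢ−1)/(1+ψ(Kᵢ−1)) = 0.
Feasibility: ΣzᵢKᵢ = 1.429, Σzᵢ/Kᵢ = 1.316 — both > 1, two phases present.
Newton iteration, ψ⁰ = 0.63:
  ψ = 0.630: g = -0.0867, g' = -0.583 → ψ = 0.481
  ψ = 0.481: g = 0.0019, g' = -0.617 → ψ = 0.484
Converged at ψ = 0.484.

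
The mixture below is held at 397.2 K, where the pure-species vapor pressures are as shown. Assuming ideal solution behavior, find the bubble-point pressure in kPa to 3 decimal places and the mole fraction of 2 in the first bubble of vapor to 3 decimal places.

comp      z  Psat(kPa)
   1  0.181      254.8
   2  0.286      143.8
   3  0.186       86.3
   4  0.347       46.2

At the bubble point ψ → 0, so ΣzᵢKᵢ = 1 with Kᵢ = Pᵢˢᵃᵗ/P ⇒ P = ΣzᵢPᵢˢᵃᵗ.
P = 0.181·254.8 + 0.286·143.8 + 0.186·86.3 + 0.347·46.2 = 119.329 kPa
yᵢ = zᵢPᵢˢᵃᵗ/P ⇒ y_2 = 0.286·143.8/119.329 = 0.345

Pbub = 119.329 kPa, y_2 = 0.345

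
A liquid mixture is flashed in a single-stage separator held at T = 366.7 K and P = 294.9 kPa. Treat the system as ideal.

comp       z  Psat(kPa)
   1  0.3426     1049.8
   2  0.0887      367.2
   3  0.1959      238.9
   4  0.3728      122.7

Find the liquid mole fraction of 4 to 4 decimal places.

Raoult's law: Kᵢ = Pᵢˢᵃᵗ/P = Pᵢˢᵃᵗ/294.9.
  K_1 = 1049.8/294.9 = 3.559851, K_2 = 367.2/294.9 = 1.245168, K_3 = 238.9/294.9 = 0.810105, K_4 = 122.7/294.9 = 0.416073
Let β = V/F and solve Σ zᵢ(Kᵢ−1)/(1+β(Kᵢ−1)) = 0.
g(0) = ΣzᵢKᵢ − 1 = 0.6439 and g(1) = 1 − Σzᵢ/Kᵢ = -0.3053, so a root lies in (0, 1).
Iterate (Newton) starting at β = 0.56:
  β = 0.5600: g = 0.01442, g' = -0.6727 → β = 0.5814
  β = 0.5814: g = 0.00006, g' = -0.6670 → β = 0.5815
Converged at β = 0.5815.
Compositions from xᵢ = zᵢ/(1+β(Kᵢ−1)), yᵢ = Kᵢxᵢ:
  1: x = 0.1377, y = 0.4901
  2: x = 0.0776, y = 0.0967
  3: x = 0.2202, y = 0.1784
  4: x = 0.5645, y = 0.2349

x_4 = 0.5645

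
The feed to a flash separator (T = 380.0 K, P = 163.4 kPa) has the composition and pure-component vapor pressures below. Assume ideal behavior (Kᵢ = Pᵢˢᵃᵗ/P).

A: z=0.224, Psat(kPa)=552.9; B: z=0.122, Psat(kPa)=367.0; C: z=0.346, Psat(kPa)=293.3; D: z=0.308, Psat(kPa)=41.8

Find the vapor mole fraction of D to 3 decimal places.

y_D = 0.160

Raoult's law: Kᵢ = Pᵢˢᵃᵗ/P = Pᵢˢᵃᵗ/163.4.
  K_A = 552.9/163.4 = 3.38372, K_B = 367.0/163.4 = 2.24602, K_C = 293.3/163.4 = 1.79498, K_D = 41.8/163.4 = 0.25581
Material balance + equilibrium reduce to Σ zᵢ(Kᵢ−1)/(1+ψ(Kᵢ−1)) = 0.
Feasibility: ΣzᵢKᵢ = 1.732, Σzᵢ/Kᵢ = 1.517 — both > 1, two phases present.
Iterate (Newton) starting at ψ = 0.37:
  ψ = 0.370: g = 0.2840, g' = -0.903 → ψ = 0.684
  ψ = 0.684: g = -0.0040, g' = -1.039 → ψ = 0.681
Converged at ψ = 0.681.
Compositions from xᵢ = zᵢ/(1+ψ(Kᵢ−1)), yᵢ = Kᵢxᵢ:
  A: x = 0.085, y = 0.289
  B: x = 0.066, y = 0.148
  C: x = 0.225, y = 0.403
  D: x = 0.624, y = 0.160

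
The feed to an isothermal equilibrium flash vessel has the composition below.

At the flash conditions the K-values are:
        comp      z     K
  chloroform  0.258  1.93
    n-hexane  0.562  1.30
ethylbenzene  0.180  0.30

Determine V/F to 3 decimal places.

Rachford–Rice: g(V/F) = Σ zᵢ(Kᵢ−1)/(1+V/F(Kᵢ−1)) = 0.
Check two-phase: ΣzᵢKᵢ = 1.283 > 1 and Σzᵢ/Kᵢ = 1.166 > 1, so g(0) = 0.283 > 0 and g(1) = -0.166 < 0.
Iterate (Newton) starting at V/F = 0.39:
  V/F = 0.390: g = 0.1537, g' = -0.328 → V/F = 0.859
  V/F = 0.859: g = -0.0487, g' = -0.656 → V/F = 0.785
  V/F = 0.785: g = -0.0045, g' = -0.542 → V/F = 0.777
Converged at V/F = 0.777.

V/F = 0.777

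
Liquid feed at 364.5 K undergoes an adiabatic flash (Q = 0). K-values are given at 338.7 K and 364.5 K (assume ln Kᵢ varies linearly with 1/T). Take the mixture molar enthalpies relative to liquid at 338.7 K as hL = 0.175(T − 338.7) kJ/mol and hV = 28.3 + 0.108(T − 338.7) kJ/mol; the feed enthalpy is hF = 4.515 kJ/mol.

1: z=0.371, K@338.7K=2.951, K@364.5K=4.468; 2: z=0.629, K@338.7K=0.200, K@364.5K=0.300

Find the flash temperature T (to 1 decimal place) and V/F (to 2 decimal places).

T = 339.8 K, V/F = 0.15

Adiabatic flash: solve Rachford–Rice at each trial T, then check hF = ψ·hV(T) + (1−ψ)·hL(T).
  T = 338.7 K: K = (2.951, 0.200), RR gives ψ = 0.141, H_out = 4.000 kJ/mol
  T = 364.5 K: K = (4.468, 0.300), RR gives ψ = 0.349, H_out = 13.779 kJ/mol
  T = 351.6 K: K = (3.659, 0.247), RR gives ψ = 0.256, H_out = 9.281 kJ/mol
  T = 345.1 K: K = (3.290, 0.222), RR gives ψ = 0.202, H_out = 6.762 kJ/mol
  T = 341.9 K: K = (3.117, 0.211), RR gives ψ = 0.173, H_out = 5.423 kJ/mol
  T = 340.3 K: K = (3.033, 0.205), RR gives ψ = 0.158, H_out = 4.723 kJ/mol
Linear interpolation between T = 338.7 (H_out = 4.000) and T = 340.3 (H_out = 4.723) on hF = 4.515 gives T ≈ 339.8 K, at which ψ = 0.15.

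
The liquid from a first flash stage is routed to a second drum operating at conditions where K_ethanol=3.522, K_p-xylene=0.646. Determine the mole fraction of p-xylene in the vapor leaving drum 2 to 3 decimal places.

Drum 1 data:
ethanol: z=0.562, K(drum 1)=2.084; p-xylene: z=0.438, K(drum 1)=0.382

Drum 1:
Binary case is linear: z₁(K₁−1)(1+ψ₁(K₂−1)) + z₂(K₂−1)(1+ψ₁(K₁−1)) = 0
⇒ ψ₁ = [z₁(K₁−1)+z₂(K₂−1)] / [−(K₁−1)(K₂−1)] = 0.3385/0.6699 = 0.505
Drum-1 compositions:
  ethanol: x = 0.363, y = 0.757
  p-xylene: x = 0.637, y = 0.243
Drum-2 feed = drum-1 liquid: z₂ = (0.3631, 0.6369).
Drum 2:
Binary case is linear: z₁(K₁−1)(1+ψ₂(K₂−1)) + z₂(K₂−1)(1+ψ₂(K₁−1)) = 0
⇒ ψ₂ = [z₁(K₁−1)+z₂(K₂−1)] / [−(K₁−1)(K₂−1)] = 0.6903/0.8928 = 0.773
  ethanol: x = 0.123, y = 0.434
  p-xylene: x = 0.877, y = 0.566

y_p-xylene (drum 2) = 0.566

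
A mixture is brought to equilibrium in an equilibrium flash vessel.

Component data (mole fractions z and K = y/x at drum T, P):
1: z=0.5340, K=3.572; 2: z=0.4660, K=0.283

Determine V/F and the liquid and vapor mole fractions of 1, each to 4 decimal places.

V/F = 0.5636, x_1 = 0.2180, y_1 = 0.7787

Material balance + equilibrium reduce to Σ zᵢ(Kᵢ−1)/(1+V/F(Kᵢ−1)) = 0.
Check two-phase: ΣzᵢKᵢ = 2.0393 > 1 and Σzᵢ/Kᵢ = 1.7961 > 1, so g(0) = 1.0393 > 0 and g(1) = -0.7961 < 0.
Binary case is linear: z₁(K₁−1)(1+V/F(K₂−1)) + z₂(K₂−1)(1+V/F(K₁−1)) = 0
⇒ V/F = [z₁(K₁−1)+z₂(K₂−1)] / [−(K₁−1)(K₂−1)] = 1.03933/1.84412 = 0.5636
Compositions from xᵢ = zᵢ/(1+V/F(Kᵢ−1)), yᵢ = Kᵢxᵢ:
  1: x = 0.2180, y = 0.7787
  2: x = 0.7820, y = 0.2213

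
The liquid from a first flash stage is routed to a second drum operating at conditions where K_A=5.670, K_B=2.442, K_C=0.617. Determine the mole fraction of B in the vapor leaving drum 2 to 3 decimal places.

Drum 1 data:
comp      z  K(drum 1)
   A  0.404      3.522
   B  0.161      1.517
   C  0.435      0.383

Drum 1:
Material balance + equilibrium reduce to Σ zᵢ(Kᵢ−1)/(1+ψ₁(Kᵢ−1)) = 0.
Check two-phase: ΣzᵢKᵢ = 1.834 > 1 and Σzᵢ/Kᵢ = 1.357 > 1, so g(0) = 0.834 > 0 and g(1) = -0.357 < 0.
Newton iteration, ψ₁⁰ = 0.5:
  ψ₁ = 0.500: g = 0.1286, g' = -0.876 → ψ₁ = 0.647
  ψ₁ = 0.647: g = 0.0029, g' = -0.854 → ψ₁ = 0.650
Converged at ψ₁ = 0.650.
Drum-1 compositions:
  A: x = 0.153, y = 0.539
  B: x = 0.120, y = 0.183
  C: x = 0.726, y = 0.278
Drum-2 feed = drum-1 liquid: z₂ = (0.1530, 0.1205, 0.7265).
Drum 2:
Let ψ₂ = V/F and solve Σ zᵢ(Kᵢ−1)/(1+ψ₂(Kᵢ−1)) = 0.
Feasibility: ΣzᵢKᵢ = 1.610, Σzᵢ/Kᵢ = 1.254 — both > 1, two phases present.
Newton iteration, ψ₂⁰ = 0.65:
  ψ₂ = 0.650: g = -0.1037, g' = -0.461 → ψ₂ = 0.425
  ψ₂ = 0.425: g = 0.0149, g' = -0.623 → ψ₂ = 0.449
Converged at ψ₂ = 0.449.
  A: x = 0.049, y = 0.280
  B: x = 0.073, y = 0.179
  C: x = 0.877, y = 0.541

y_B (drum 2) = 0.179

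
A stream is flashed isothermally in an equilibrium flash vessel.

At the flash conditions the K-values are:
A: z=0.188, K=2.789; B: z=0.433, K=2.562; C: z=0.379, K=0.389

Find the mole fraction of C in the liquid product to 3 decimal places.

x_C = 0.727

Let ψ = V/F and solve Σ zᵢ(Kᵢ−1)/(1+ψ(Kᵢ−1)) = 0.
g(0) = ΣzᵢKᵢ − 1 = 0.781 and g(1) = 1 − Σzᵢ/Kᵢ = -0.211, so a root lies in (0, 1).
Iterate (Newton) starting at ψ = 0.5:
  ψ = 0.500: g = 0.2239, g' = -0.794 → ψ = 0.782
  ψ = 0.782: g = 0.0013, g' = -0.837 → ψ = 0.783
Converged at ψ = 0.783.
Compositions from xᵢ = zᵢ/(1+ψ(Kᵢ−1)), yᵢ = Kᵢxᵢ:
  A: x = 0.078, y = 0.218
  B: x = 0.195, y = 0.499
  C: x = 0.727, y = 0.283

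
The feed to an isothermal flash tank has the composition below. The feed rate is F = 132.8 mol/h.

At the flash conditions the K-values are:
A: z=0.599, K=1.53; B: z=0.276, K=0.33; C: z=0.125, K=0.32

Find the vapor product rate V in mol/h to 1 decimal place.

V = 17.7 mol/h

Material balance + equilibrium reduce to Σ zᵢ(Kᵢ−1)/(1+V/F(Kᵢ−1)) = 0.
Feasibility: ΣzᵢKᵢ = 1.048, Σzᵢ/Kᵢ = 1.618 — both > 1, two phases present.
Newton iteration, V/F⁰ = 0.62:
  V/F = 0.620: g = -0.2243, g' = -0.631 → V/F = 0.264
  V/F = 0.264: g = -0.0499, g' = -0.398 → V/F = 0.139
  V/F = 0.139: g = -0.0021, g' = -0.367 → V/F = 0.133
Converged at V/F = 0.133.
Then V = V/F·F = 0.1333·132.8 = 17.7 mol/h and L = F − V = 115.1 mol/h.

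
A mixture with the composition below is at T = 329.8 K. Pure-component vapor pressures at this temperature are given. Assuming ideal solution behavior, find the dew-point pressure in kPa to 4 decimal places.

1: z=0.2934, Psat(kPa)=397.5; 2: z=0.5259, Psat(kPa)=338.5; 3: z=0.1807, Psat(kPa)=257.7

At the dew point ψ → 1, so Σzᵢ/Kᵢ = 1 with Kᵢ = Pᵢˢᵃᵗ/P ⇒ 1/P = Σzᵢ/Pᵢˢᵃᵗ.
1/P = 0.2934/397.5 + 0.5259/338.5 + 0.1807/257.7 = 0.0029929 ⇒ P = 334.1202 kPa

Pdew = 334.1202 kPa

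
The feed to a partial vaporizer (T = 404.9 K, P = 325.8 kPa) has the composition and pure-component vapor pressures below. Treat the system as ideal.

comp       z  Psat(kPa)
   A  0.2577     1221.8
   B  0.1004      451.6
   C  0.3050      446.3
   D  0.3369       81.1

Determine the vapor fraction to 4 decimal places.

Raoult's law: Kᵢ = Pᵢˢᵃᵗ/P = Pᵢˢᵃᵗ/325.8.
  K_A = 1221.8/325.8 = 3.750153, K_B = 451.6/325.8 = 1.386126, K_C = 446.3/325.8 = 1.369859, K_D = 81.1/325.8 = 0.248926
Let ψ = V/F and solve Σ zᵢ(Kᵢ−1)/(1+ψ(Kᵢ−1)) = 0.
g(0) = ΣzᵢKᵢ − 1 = 0.6073 and g(1) = 1 − Σzᵢ/Kᵢ = -0.7172, so a root lies in (0, 1).
Newton–Raphson from ψ = 0.4:
  ψ = 0.4000: g = 0.10762, g' = -0.8732 → ψ = 0.5233
  ψ = 0.5233: g = 0.00047, g' = -0.8831 → ψ = 0.5238
Converged at ψ = 0.5238.

ψ = 0.5238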